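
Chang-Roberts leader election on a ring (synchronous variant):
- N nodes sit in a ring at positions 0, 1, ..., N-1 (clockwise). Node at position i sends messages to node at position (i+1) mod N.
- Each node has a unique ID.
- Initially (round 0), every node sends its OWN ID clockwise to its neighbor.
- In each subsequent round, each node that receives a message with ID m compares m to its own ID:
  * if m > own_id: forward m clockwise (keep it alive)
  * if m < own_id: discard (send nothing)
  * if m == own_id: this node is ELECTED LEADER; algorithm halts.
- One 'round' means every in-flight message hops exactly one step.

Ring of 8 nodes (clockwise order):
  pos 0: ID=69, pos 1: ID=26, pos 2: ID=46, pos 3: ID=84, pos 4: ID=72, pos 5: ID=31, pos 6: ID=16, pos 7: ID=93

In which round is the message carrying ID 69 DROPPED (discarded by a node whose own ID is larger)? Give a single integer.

Round 1: pos1(id26) recv 69: fwd; pos2(id46) recv 26: drop; pos3(id84) recv 46: drop; pos4(id72) recv 84: fwd; pos5(id31) recv 72: fwd; pos6(id16) recv 31: fwd; pos7(id93) recv 16: drop; pos0(id69) recv 93: fwd
Round 2: pos2(id46) recv 69: fwd; pos5(id31) recv 84: fwd; pos6(id16) recv 72: fwd; pos7(id93) recv 31: drop; pos1(id26) recv 93: fwd
Round 3: pos3(id84) recv 69: drop; pos6(id16) recv 84: fwd; pos7(id93) recv 72: drop; pos2(id46) recv 93: fwd
Round 4: pos7(id93) recv 84: drop; pos3(id84) recv 93: fwd
Round 5: pos4(id72) recv 93: fwd
Round 6: pos5(id31) recv 93: fwd
Round 7: pos6(id16) recv 93: fwd
Round 8: pos7(id93) recv 93: ELECTED
Message ID 69 originates at pos 0; dropped at pos 3 in round 3

Answer: 3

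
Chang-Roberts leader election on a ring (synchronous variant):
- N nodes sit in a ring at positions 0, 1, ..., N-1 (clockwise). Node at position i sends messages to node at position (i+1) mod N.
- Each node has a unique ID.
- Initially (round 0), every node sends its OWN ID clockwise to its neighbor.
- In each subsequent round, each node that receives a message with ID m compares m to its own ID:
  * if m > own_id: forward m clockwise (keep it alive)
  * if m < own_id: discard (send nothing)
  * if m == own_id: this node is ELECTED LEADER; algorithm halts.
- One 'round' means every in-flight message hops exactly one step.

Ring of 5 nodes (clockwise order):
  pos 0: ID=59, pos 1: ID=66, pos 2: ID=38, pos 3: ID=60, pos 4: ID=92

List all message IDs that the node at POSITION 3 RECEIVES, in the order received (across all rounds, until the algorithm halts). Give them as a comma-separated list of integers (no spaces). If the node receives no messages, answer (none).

Round 1: pos1(id66) recv 59: drop; pos2(id38) recv 66: fwd; pos3(id60) recv 38: drop; pos4(id92) recv 60: drop; pos0(id59) recv 92: fwd
Round 2: pos3(id60) recv 66: fwd; pos1(id66) recv 92: fwd
Round 3: pos4(id92) recv 66: drop; pos2(id38) recv 92: fwd
Round 4: pos3(id60) recv 92: fwd
Round 5: pos4(id92) recv 92: ELECTED

Answer: 38,66,92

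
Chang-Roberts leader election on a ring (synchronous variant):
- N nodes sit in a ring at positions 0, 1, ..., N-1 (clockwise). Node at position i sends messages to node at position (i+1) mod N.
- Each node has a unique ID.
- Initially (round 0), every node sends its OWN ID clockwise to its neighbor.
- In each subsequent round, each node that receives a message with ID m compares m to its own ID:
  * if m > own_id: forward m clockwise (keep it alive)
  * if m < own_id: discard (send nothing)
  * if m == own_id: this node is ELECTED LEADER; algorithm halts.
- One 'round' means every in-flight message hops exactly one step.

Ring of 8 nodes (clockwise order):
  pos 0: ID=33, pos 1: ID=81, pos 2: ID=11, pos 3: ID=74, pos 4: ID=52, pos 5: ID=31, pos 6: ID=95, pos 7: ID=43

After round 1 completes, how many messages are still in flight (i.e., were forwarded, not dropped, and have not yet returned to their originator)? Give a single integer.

Round 1: pos1(id81) recv 33: drop; pos2(id11) recv 81: fwd; pos3(id74) recv 11: drop; pos4(id52) recv 74: fwd; pos5(id31) recv 52: fwd; pos6(id95) recv 31: drop; pos7(id43) recv 95: fwd; pos0(id33) recv 43: fwd
After round 1: 5 messages still in flight

Answer: 5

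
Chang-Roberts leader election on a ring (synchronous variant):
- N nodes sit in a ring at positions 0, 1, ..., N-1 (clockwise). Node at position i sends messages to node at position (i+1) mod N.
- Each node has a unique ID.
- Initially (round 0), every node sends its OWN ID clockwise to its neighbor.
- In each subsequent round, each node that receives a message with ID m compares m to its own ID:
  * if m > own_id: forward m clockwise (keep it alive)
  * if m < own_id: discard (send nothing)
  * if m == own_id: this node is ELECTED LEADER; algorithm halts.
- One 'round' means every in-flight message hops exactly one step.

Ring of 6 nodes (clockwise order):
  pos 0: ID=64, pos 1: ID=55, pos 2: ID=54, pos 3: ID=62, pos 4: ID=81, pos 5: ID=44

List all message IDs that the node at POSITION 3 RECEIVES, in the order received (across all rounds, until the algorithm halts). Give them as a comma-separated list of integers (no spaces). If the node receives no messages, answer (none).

Round 1: pos1(id55) recv 64: fwd; pos2(id54) recv 55: fwd; pos3(id62) recv 54: drop; pos4(id81) recv 62: drop; pos5(id44) recv 81: fwd; pos0(id64) recv 44: drop
Round 2: pos2(id54) recv 64: fwd; pos3(id62) recv 55: drop; pos0(id64) recv 81: fwd
Round 3: pos3(id62) recv 64: fwd; pos1(id55) recv 81: fwd
Round 4: pos4(id81) recv 64: drop; pos2(id54) recv 81: fwd
Round 5: pos3(id62) recv 81: fwd
Round 6: pos4(id81) recv 81: ELECTED

Answer: 54,55,64,81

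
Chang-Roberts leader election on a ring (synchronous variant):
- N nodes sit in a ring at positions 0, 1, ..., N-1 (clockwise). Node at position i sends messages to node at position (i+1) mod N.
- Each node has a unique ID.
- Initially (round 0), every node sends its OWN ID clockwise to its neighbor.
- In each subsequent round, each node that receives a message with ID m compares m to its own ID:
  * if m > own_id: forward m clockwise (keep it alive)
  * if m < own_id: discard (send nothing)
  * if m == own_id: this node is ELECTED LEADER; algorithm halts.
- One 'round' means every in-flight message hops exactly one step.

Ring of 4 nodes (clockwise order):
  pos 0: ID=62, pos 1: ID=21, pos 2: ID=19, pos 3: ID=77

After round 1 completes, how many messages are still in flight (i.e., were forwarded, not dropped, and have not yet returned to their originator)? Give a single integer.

Round 1: pos1(id21) recv 62: fwd; pos2(id19) recv 21: fwd; pos3(id77) recv 19: drop; pos0(id62) recv 77: fwd
After round 1: 3 messages still in flight

Answer: 3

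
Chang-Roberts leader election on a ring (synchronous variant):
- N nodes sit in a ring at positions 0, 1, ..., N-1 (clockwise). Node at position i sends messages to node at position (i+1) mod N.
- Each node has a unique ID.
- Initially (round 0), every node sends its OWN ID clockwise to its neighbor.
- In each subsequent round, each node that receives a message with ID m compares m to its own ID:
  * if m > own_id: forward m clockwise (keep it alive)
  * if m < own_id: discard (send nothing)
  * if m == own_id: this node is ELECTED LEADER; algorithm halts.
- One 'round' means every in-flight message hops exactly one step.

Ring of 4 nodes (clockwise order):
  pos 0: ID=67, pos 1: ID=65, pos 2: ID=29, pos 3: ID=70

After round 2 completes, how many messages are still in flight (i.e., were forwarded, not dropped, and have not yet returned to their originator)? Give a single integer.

Round 1: pos1(id65) recv 67: fwd; pos2(id29) recv 65: fwd; pos3(id70) recv 29: drop; pos0(id67) recv 70: fwd
Round 2: pos2(id29) recv 67: fwd; pos3(id70) recv 65: drop; pos1(id65) recv 70: fwd
After round 2: 2 messages still in flight

Answer: 2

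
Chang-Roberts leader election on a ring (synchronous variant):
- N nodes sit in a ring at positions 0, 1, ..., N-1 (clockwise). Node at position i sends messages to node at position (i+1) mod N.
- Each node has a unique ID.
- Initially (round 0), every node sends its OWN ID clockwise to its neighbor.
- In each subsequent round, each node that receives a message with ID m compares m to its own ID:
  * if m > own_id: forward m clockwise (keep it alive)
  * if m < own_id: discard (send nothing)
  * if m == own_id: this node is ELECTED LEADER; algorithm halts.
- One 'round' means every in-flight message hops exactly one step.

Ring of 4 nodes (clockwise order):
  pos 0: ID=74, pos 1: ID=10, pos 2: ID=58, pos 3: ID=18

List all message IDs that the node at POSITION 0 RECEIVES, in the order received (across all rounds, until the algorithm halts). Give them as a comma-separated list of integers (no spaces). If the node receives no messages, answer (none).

Answer: 18,58,74

Derivation:
Round 1: pos1(id10) recv 74: fwd; pos2(id58) recv 10: drop; pos3(id18) recv 58: fwd; pos0(id74) recv 18: drop
Round 2: pos2(id58) recv 74: fwd; pos0(id74) recv 58: drop
Round 3: pos3(id18) recv 74: fwd
Round 4: pos0(id74) recv 74: ELECTED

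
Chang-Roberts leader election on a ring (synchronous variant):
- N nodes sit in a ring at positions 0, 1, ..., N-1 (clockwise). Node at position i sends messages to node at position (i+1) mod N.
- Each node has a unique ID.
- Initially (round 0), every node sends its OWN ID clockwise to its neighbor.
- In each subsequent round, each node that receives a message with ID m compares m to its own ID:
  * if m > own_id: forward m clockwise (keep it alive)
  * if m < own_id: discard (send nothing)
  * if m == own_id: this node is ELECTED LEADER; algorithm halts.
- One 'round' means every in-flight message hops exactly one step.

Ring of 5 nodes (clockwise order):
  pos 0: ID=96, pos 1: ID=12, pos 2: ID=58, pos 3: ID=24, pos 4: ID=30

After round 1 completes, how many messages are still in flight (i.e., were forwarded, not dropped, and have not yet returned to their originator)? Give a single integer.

Answer: 2

Derivation:
Round 1: pos1(id12) recv 96: fwd; pos2(id58) recv 12: drop; pos3(id24) recv 58: fwd; pos4(id30) recv 24: drop; pos0(id96) recv 30: drop
After round 1: 2 messages still in flight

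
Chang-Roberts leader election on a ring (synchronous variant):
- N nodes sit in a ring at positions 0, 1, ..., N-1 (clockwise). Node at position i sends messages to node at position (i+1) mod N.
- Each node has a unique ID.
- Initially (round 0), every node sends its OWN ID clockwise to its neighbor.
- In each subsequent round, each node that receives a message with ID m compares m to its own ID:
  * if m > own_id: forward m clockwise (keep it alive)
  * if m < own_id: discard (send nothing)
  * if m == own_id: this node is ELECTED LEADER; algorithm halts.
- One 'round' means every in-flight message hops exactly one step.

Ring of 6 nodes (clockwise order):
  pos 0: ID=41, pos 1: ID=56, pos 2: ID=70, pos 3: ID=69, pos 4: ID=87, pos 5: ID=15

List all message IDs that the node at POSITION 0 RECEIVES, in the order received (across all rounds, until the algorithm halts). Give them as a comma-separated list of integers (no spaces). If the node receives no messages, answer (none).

Answer: 15,87

Derivation:
Round 1: pos1(id56) recv 41: drop; pos2(id70) recv 56: drop; pos3(id69) recv 70: fwd; pos4(id87) recv 69: drop; pos5(id15) recv 87: fwd; pos0(id41) recv 15: drop
Round 2: pos4(id87) recv 70: drop; pos0(id41) recv 87: fwd
Round 3: pos1(id56) recv 87: fwd
Round 4: pos2(id70) recv 87: fwd
Round 5: pos3(id69) recv 87: fwd
Round 6: pos4(id87) recv 87: ELECTED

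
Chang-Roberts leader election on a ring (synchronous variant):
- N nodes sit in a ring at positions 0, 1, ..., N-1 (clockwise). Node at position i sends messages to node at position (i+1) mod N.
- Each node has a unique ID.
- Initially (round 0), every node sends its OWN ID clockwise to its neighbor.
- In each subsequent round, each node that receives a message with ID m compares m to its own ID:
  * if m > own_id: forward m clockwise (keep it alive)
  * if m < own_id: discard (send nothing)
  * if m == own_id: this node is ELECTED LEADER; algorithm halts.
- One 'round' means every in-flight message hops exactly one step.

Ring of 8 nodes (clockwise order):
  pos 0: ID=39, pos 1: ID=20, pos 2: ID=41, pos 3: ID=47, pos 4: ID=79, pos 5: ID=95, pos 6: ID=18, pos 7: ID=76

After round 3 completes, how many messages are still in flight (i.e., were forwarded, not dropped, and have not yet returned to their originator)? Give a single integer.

Answer: 2

Derivation:
Round 1: pos1(id20) recv 39: fwd; pos2(id41) recv 20: drop; pos3(id47) recv 41: drop; pos4(id79) recv 47: drop; pos5(id95) recv 79: drop; pos6(id18) recv 95: fwd; pos7(id76) recv 18: drop; pos0(id39) recv 76: fwd
Round 2: pos2(id41) recv 39: drop; pos7(id76) recv 95: fwd; pos1(id20) recv 76: fwd
Round 3: pos0(id39) recv 95: fwd; pos2(id41) recv 76: fwd
After round 3: 2 messages still in flight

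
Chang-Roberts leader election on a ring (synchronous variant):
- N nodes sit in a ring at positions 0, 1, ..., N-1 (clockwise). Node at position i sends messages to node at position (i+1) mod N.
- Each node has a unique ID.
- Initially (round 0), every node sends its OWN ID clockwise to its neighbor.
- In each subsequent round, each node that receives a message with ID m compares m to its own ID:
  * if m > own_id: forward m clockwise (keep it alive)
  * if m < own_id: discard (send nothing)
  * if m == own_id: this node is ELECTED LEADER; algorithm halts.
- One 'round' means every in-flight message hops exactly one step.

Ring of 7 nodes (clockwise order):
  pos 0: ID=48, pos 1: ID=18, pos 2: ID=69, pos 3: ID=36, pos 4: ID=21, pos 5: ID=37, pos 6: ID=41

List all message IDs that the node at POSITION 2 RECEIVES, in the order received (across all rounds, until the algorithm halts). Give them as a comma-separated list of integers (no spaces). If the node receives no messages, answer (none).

Answer: 18,48,69

Derivation:
Round 1: pos1(id18) recv 48: fwd; pos2(id69) recv 18: drop; pos3(id36) recv 69: fwd; pos4(id21) recv 36: fwd; pos5(id37) recv 21: drop; pos6(id41) recv 37: drop; pos0(id48) recv 41: drop
Round 2: pos2(id69) recv 48: drop; pos4(id21) recv 69: fwd; pos5(id37) recv 36: drop
Round 3: pos5(id37) recv 69: fwd
Round 4: pos6(id41) recv 69: fwd
Round 5: pos0(id48) recv 69: fwd
Round 6: pos1(id18) recv 69: fwd
Round 7: pos2(id69) recv 69: ELECTED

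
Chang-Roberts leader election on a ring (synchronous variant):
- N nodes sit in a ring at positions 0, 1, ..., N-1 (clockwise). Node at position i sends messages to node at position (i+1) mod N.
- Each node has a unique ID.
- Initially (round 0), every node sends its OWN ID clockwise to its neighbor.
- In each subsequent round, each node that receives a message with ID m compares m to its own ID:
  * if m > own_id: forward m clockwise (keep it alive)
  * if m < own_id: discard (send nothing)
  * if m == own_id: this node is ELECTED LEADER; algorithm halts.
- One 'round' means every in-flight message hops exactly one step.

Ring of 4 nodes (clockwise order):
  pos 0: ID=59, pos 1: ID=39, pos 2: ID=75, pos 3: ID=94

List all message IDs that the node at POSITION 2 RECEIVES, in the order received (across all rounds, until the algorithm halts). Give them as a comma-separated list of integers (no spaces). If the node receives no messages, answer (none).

Answer: 39,59,94

Derivation:
Round 1: pos1(id39) recv 59: fwd; pos2(id75) recv 39: drop; pos3(id94) recv 75: drop; pos0(id59) recv 94: fwd
Round 2: pos2(id75) recv 59: drop; pos1(id39) recv 94: fwd
Round 3: pos2(id75) recv 94: fwd
Round 4: pos3(id94) recv 94: ELECTED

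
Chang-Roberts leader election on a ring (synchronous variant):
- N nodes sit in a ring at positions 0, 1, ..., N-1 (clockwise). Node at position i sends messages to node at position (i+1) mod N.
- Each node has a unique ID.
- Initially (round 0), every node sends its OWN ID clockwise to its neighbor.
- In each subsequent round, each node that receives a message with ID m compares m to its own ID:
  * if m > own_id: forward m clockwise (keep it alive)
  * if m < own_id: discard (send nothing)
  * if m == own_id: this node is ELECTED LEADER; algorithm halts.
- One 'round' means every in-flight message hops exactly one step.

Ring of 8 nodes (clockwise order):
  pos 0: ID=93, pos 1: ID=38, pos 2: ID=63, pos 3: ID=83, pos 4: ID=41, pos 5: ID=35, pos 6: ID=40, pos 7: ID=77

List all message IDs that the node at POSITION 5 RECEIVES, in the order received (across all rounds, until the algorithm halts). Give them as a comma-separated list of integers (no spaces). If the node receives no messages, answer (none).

Answer: 41,83,93

Derivation:
Round 1: pos1(id38) recv 93: fwd; pos2(id63) recv 38: drop; pos3(id83) recv 63: drop; pos4(id41) recv 83: fwd; pos5(id35) recv 41: fwd; pos6(id40) recv 35: drop; pos7(id77) recv 40: drop; pos0(id93) recv 77: drop
Round 2: pos2(id63) recv 93: fwd; pos5(id35) recv 83: fwd; pos6(id40) recv 41: fwd
Round 3: pos3(id83) recv 93: fwd; pos6(id40) recv 83: fwd; pos7(id77) recv 41: drop
Round 4: pos4(id41) recv 93: fwd; pos7(id77) recv 83: fwd
Round 5: pos5(id35) recv 93: fwd; pos0(id93) recv 83: drop
Round 6: pos6(id40) recv 93: fwd
Round 7: pos7(id77) recv 93: fwd
Round 8: pos0(id93) recv 93: ELECTED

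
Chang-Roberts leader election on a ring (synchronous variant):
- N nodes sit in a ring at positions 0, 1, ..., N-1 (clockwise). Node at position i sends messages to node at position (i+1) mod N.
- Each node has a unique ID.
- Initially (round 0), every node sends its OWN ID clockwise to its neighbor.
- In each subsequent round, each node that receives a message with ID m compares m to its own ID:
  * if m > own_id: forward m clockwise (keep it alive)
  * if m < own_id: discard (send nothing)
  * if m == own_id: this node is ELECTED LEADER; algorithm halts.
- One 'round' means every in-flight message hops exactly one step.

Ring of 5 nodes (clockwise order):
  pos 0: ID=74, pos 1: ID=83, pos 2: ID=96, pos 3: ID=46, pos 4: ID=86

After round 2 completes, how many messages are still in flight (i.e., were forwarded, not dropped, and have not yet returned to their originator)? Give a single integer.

Round 1: pos1(id83) recv 74: drop; pos2(id96) recv 83: drop; pos3(id46) recv 96: fwd; pos4(id86) recv 46: drop; pos0(id74) recv 86: fwd
Round 2: pos4(id86) recv 96: fwd; pos1(id83) recv 86: fwd
After round 2: 2 messages still in flight

Answer: 2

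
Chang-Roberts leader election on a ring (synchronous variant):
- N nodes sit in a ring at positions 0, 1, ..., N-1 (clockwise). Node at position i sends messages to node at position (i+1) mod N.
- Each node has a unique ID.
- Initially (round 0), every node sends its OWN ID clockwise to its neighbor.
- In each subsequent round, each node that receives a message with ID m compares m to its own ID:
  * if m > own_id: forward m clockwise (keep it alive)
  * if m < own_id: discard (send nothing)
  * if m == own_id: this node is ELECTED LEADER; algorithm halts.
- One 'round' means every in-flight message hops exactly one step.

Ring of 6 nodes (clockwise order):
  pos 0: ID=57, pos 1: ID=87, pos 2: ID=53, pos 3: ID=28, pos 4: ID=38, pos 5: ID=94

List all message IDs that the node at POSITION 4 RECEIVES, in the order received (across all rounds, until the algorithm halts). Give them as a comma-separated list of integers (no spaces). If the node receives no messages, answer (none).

Answer: 28,53,87,94

Derivation:
Round 1: pos1(id87) recv 57: drop; pos2(id53) recv 87: fwd; pos3(id28) recv 53: fwd; pos4(id38) recv 28: drop; pos5(id94) recv 38: drop; pos0(id57) recv 94: fwd
Round 2: pos3(id28) recv 87: fwd; pos4(id38) recv 53: fwd; pos1(id87) recv 94: fwd
Round 3: pos4(id38) recv 87: fwd; pos5(id94) recv 53: drop; pos2(id53) recv 94: fwd
Round 4: pos5(id94) recv 87: drop; pos3(id28) recv 94: fwd
Round 5: pos4(id38) recv 94: fwd
Round 6: pos5(id94) recv 94: ELECTED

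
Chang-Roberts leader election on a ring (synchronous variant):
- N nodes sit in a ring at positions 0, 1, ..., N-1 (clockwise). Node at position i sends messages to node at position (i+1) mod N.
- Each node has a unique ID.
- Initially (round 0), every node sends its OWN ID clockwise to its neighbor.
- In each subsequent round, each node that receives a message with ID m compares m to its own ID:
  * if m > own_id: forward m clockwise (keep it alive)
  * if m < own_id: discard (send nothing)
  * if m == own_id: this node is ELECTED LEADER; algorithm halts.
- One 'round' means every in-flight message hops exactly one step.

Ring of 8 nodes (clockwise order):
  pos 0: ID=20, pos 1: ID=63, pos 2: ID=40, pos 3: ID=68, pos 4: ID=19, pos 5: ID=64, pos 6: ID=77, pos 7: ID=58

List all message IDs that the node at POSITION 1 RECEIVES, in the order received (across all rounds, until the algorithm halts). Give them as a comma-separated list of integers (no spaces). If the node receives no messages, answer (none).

Round 1: pos1(id63) recv 20: drop; pos2(id40) recv 63: fwd; pos3(id68) recv 40: drop; pos4(id19) recv 68: fwd; pos5(id64) recv 19: drop; pos6(id77) recv 64: drop; pos7(id58) recv 77: fwd; pos0(id20) recv 58: fwd
Round 2: pos3(id68) recv 63: drop; pos5(id64) recv 68: fwd; pos0(id20) recv 77: fwd; pos1(id63) recv 58: drop
Round 3: pos6(id77) recv 68: drop; pos1(id63) recv 77: fwd
Round 4: pos2(id40) recv 77: fwd
Round 5: pos3(id68) recv 77: fwd
Round 6: pos4(id19) recv 77: fwd
Round 7: pos5(id64) recv 77: fwd
Round 8: pos6(id77) recv 77: ELECTED

Answer: 20,58,77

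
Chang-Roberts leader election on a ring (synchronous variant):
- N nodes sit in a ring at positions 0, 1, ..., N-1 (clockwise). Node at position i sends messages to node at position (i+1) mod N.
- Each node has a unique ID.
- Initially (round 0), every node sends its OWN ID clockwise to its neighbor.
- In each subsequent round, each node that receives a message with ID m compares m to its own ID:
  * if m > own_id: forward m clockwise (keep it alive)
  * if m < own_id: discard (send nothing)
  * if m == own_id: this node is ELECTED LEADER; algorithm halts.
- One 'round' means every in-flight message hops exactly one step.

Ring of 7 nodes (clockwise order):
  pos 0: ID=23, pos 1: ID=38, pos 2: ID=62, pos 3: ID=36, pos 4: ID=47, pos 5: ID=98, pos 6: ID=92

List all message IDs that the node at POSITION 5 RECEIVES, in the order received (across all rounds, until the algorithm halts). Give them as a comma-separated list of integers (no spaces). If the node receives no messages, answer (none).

Answer: 47,62,92,98

Derivation:
Round 1: pos1(id38) recv 23: drop; pos2(id62) recv 38: drop; pos3(id36) recv 62: fwd; pos4(id47) recv 36: drop; pos5(id98) recv 47: drop; pos6(id92) recv 98: fwd; pos0(id23) recv 92: fwd
Round 2: pos4(id47) recv 62: fwd; pos0(id23) recv 98: fwd; pos1(id38) recv 92: fwd
Round 3: pos5(id98) recv 62: drop; pos1(id38) recv 98: fwd; pos2(id62) recv 92: fwd
Round 4: pos2(id62) recv 98: fwd; pos3(id36) recv 92: fwd
Round 5: pos3(id36) recv 98: fwd; pos4(id47) recv 92: fwd
Round 6: pos4(id47) recv 98: fwd; pos5(id98) recv 92: drop
Round 7: pos5(id98) recv 98: ELECTED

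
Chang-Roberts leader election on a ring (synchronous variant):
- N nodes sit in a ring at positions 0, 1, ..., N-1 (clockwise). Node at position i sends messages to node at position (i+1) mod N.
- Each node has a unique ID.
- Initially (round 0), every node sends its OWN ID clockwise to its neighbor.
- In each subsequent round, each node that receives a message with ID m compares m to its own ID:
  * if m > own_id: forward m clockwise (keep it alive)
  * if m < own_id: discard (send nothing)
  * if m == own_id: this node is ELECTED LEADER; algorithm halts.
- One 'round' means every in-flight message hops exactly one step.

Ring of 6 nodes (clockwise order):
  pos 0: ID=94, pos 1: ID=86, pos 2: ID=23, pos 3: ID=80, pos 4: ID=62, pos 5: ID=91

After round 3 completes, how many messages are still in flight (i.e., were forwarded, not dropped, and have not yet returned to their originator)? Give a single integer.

Answer: 2

Derivation:
Round 1: pos1(id86) recv 94: fwd; pos2(id23) recv 86: fwd; pos3(id80) recv 23: drop; pos4(id62) recv 80: fwd; pos5(id91) recv 62: drop; pos0(id94) recv 91: drop
Round 2: pos2(id23) recv 94: fwd; pos3(id80) recv 86: fwd; pos5(id91) recv 80: drop
Round 3: pos3(id80) recv 94: fwd; pos4(id62) recv 86: fwd
After round 3: 2 messages still in flight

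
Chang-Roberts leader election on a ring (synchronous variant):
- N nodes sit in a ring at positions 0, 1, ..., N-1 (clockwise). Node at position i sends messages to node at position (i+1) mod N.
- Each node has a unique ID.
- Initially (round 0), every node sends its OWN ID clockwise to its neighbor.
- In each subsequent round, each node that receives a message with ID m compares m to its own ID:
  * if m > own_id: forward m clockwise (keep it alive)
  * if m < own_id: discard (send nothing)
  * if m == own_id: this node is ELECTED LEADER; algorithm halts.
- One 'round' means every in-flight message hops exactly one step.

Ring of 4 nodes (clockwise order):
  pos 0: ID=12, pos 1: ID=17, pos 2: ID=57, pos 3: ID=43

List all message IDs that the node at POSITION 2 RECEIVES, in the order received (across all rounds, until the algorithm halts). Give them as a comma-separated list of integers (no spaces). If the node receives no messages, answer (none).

Answer: 17,43,57

Derivation:
Round 1: pos1(id17) recv 12: drop; pos2(id57) recv 17: drop; pos3(id43) recv 57: fwd; pos0(id12) recv 43: fwd
Round 2: pos0(id12) recv 57: fwd; pos1(id17) recv 43: fwd
Round 3: pos1(id17) recv 57: fwd; pos2(id57) recv 43: drop
Round 4: pos2(id57) recv 57: ELECTED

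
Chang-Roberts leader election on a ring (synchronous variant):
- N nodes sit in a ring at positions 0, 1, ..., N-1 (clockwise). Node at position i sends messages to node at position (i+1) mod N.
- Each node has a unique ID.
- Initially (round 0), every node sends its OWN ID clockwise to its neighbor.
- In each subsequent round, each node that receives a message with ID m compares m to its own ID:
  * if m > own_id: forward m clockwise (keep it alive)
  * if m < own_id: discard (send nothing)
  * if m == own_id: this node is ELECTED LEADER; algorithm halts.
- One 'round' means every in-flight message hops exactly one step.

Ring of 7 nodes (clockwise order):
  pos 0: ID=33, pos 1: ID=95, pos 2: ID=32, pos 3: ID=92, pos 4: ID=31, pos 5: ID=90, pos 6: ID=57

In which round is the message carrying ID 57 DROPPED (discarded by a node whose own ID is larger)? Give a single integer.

Answer: 2

Derivation:
Round 1: pos1(id95) recv 33: drop; pos2(id32) recv 95: fwd; pos3(id92) recv 32: drop; pos4(id31) recv 92: fwd; pos5(id90) recv 31: drop; pos6(id57) recv 90: fwd; pos0(id33) recv 57: fwd
Round 2: pos3(id92) recv 95: fwd; pos5(id90) recv 92: fwd; pos0(id33) recv 90: fwd; pos1(id95) recv 57: drop
Round 3: pos4(id31) recv 95: fwd; pos6(id57) recv 92: fwd; pos1(id95) recv 90: drop
Round 4: pos5(id90) recv 95: fwd; pos0(id33) recv 92: fwd
Round 5: pos6(id57) recv 95: fwd; pos1(id95) recv 92: drop
Round 6: pos0(id33) recv 95: fwd
Round 7: pos1(id95) recv 95: ELECTED
Message ID 57 originates at pos 6; dropped at pos 1 in round 2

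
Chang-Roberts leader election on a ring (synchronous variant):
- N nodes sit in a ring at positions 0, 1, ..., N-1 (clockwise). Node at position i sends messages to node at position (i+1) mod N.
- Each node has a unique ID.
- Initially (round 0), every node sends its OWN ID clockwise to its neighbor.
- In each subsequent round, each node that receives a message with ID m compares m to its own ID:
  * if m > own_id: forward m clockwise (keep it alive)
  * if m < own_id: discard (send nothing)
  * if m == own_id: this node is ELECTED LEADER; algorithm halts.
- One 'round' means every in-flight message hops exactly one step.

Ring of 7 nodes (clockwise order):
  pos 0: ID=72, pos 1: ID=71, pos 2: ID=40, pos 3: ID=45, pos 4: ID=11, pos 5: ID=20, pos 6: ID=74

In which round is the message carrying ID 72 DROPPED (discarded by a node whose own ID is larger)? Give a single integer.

Round 1: pos1(id71) recv 72: fwd; pos2(id40) recv 71: fwd; pos3(id45) recv 40: drop; pos4(id11) recv 45: fwd; pos5(id20) recv 11: drop; pos6(id74) recv 20: drop; pos0(id72) recv 74: fwd
Round 2: pos2(id40) recv 72: fwd; pos3(id45) recv 71: fwd; pos5(id20) recv 45: fwd; pos1(id71) recv 74: fwd
Round 3: pos3(id45) recv 72: fwd; pos4(id11) recv 71: fwd; pos6(id74) recv 45: drop; pos2(id40) recv 74: fwd
Round 4: pos4(id11) recv 72: fwd; pos5(id20) recv 71: fwd; pos3(id45) recv 74: fwd
Round 5: pos5(id20) recv 72: fwd; pos6(id74) recv 71: drop; pos4(id11) recv 74: fwd
Round 6: pos6(id74) recv 72: drop; pos5(id20) recv 74: fwd
Round 7: pos6(id74) recv 74: ELECTED
Message ID 72 originates at pos 0; dropped at pos 6 in round 6

Answer: 6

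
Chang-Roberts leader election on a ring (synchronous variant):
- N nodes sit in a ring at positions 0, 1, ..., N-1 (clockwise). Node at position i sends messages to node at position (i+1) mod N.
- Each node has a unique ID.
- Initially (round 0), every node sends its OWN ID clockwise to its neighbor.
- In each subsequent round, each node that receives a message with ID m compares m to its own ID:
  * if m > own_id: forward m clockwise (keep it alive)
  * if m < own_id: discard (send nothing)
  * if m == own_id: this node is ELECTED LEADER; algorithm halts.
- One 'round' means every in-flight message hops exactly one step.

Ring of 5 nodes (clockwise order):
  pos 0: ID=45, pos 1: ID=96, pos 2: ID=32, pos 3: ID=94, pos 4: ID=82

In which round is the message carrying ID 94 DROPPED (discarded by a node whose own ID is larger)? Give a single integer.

Answer: 3

Derivation:
Round 1: pos1(id96) recv 45: drop; pos2(id32) recv 96: fwd; pos3(id94) recv 32: drop; pos4(id82) recv 94: fwd; pos0(id45) recv 82: fwd
Round 2: pos3(id94) recv 96: fwd; pos0(id45) recv 94: fwd; pos1(id96) recv 82: drop
Round 3: pos4(id82) recv 96: fwd; pos1(id96) recv 94: drop
Round 4: pos0(id45) recv 96: fwd
Round 5: pos1(id96) recv 96: ELECTED
Message ID 94 originates at pos 3; dropped at pos 1 in round 3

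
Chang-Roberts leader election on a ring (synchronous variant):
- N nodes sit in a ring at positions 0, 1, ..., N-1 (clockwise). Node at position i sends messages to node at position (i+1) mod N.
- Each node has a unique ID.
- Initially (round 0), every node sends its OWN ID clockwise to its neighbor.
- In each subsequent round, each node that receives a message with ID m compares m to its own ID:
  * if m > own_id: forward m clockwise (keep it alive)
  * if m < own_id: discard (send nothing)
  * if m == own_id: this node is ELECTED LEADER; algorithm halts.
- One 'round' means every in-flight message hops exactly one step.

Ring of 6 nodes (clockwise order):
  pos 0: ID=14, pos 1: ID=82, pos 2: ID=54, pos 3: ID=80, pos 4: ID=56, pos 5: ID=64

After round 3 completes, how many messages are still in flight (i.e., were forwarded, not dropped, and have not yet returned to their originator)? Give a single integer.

Answer: 2

Derivation:
Round 1: pos1(id82) recv 14: drop; pos2(id54) recv 82: fwd; pos3(id80) recv 54: drop; pos4(id56) recv 80: fwd; pos5(id64) recv 56: drop; pos0(id14) recv 64: fwd
Round 2: pos3(id80) recv 82: fwd; pos5(id64) recv 80: fwd; pos1(id82) recv 64: drop
Round 3: pos4(id56) recv 82: fwd; pos0(id14) recv 80: fwd
After round 3: 2 messages still in flight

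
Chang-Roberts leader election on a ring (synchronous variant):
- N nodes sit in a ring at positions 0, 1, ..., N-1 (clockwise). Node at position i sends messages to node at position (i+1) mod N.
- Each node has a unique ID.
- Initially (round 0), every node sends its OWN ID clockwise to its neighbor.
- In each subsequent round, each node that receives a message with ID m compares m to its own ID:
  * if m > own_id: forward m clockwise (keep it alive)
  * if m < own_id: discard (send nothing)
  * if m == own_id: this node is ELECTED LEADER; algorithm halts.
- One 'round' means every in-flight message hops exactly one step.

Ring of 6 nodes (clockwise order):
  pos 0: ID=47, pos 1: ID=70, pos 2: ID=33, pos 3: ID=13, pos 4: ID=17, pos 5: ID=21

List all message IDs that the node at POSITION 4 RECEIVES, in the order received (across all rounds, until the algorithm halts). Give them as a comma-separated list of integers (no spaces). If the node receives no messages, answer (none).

Answer: 13,33,70

Derivation:
Round 1: pos1(id70) recv 47: drop; pos2(id33) recv 70: fwd; pos3(id13) recv 33: fwd; pos4(id17) recv 13: drop; pos5(id21) recv 17: drop; pos0(id47) recv 21: drop
Round 2: pos3(id13) recv 70: fwd; pos4(id17) recv 33: fwd
Round 3: pos4(id17) recv 70: fwd; pos5(id21) recv 33: fwd
Round 4: pos5(id21) recv 70: fwd; pos0(id47) recv 33: drop
Round 5: pos0(id47) recv 70: fwd
Round 6: pos1(id70) recv 70: ELECTED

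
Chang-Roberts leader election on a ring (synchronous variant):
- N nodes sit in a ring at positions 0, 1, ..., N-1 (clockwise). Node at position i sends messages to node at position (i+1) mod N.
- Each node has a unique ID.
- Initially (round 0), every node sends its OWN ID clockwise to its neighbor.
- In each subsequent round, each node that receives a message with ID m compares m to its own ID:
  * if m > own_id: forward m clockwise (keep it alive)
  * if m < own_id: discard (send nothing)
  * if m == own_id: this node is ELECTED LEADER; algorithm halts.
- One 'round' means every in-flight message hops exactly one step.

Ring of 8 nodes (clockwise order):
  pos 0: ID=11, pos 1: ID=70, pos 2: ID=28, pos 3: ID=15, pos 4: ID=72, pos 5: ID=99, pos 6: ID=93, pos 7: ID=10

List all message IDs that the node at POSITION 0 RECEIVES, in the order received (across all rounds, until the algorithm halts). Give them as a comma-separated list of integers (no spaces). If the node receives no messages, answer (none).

Round 1: pos1(id70) recv 11: drop; pos2(id28) recv 70: fwd; pos3(id15) recv 28: fwd; pos4(id72) recv 15: drop; pos5(id99) recv 72: drop; pos6(id93) recv 99: fwd; pos7(id10) recv 93: fwd; pos0(id11) recv 10: drop
Round 2: pos3(id15) recv 70: fwd; pos4(id72) recv 28: drop; pos7(id10) recv 99: fwd; pos0(id11) recv 93: fwd
Round 3: pos4(id72) recv 70: drop; pos0(id11) recv 99: fwd; pos1(id70) recv 93: fwd
Round 4: pos1(id70) recv 99: fwd; pos2(id28) recv 93: fwd
Round 5: pos2(id28) recv 99: fwd; pos3(id15) recv 93: fwd
Round 6: pos3(id15) recv 99: fwd; pos4(id72) recv 93: fwd
Round 7: pos4(id72) recv 99: fwd; pos5(id99) recv 93: drop
Round 8: pos5(id99) recv 99: ELECTED

Answer: 10,93,99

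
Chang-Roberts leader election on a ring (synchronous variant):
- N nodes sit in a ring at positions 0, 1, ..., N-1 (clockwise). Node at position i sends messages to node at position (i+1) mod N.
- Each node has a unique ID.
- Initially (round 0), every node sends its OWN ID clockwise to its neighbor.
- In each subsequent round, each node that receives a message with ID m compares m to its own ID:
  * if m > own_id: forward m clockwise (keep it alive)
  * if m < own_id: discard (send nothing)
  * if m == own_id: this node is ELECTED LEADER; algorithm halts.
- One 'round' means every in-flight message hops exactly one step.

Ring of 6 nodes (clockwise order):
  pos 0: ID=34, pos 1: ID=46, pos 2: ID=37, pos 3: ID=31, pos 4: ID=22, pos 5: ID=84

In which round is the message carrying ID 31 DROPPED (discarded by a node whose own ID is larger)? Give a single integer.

Answer: 2

Derivation:
Round 1: pos1(id46) recv 34: drop; pos2(id37) recv 46: fwd; pos3(id31) recv 37: fwd; pos4(id22) recv 31: fwd; pos5(id84) recv 22: drop; pos0(id34) recv 84: fwd
Round 2: pos3(id31) recv 46: fwd; pos4(id22) recv 37: fwd; pos5(id84) recv 31: drop; pos1(id46) recv 84: fwd
Round 3: pos4(id22) recv 46: fwd; pos5(id84) recv 37: drop; pos2(id37) recv 84: fwd
Round 4: pos5(id84) recv 46: drop; pos3(id31) recv 84: fwd
Round 5: pos4(id22) recv 84: fwd
Round 6: pos5(id84) recv 84: ELECTED
Message ID 31 originates at pos 3; dropped at pos 5 in round 2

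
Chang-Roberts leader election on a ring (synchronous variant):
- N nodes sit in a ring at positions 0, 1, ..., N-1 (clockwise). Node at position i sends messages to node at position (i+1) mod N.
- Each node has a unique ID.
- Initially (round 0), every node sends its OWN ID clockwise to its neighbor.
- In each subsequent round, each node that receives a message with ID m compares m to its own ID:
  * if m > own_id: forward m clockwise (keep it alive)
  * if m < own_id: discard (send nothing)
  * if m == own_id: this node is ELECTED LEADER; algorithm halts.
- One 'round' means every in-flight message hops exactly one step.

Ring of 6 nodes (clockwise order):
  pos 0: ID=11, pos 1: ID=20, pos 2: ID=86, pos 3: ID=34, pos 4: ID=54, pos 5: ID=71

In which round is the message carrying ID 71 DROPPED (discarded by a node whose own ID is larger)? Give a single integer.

Answer: 3

Derivation:
Round 1: pos1(id20) recv 11: drop; pos2(id86) recv 20: drop; pos3(id34) recv 86: fwd; pos4(id54) recv 34: drop; pos5(id71) recv 54: drop; pos0(id11) recv 71: fwd
Round 2: pos4(id54) recv 86: fwd; pos1(id20) recv 71: fwd
Round 3: pos5(id71) recv 86: fwd; pos2(id86) recv 71: drop
Round 4: pos0(id11) recv 86: fwd
Round 5: pos1(id20) recv 86: fwd
Round 6: pos2(id86) recv 86: ELECTED
Message ID 71 originates at pos 5; dropped at pos 2 in round 3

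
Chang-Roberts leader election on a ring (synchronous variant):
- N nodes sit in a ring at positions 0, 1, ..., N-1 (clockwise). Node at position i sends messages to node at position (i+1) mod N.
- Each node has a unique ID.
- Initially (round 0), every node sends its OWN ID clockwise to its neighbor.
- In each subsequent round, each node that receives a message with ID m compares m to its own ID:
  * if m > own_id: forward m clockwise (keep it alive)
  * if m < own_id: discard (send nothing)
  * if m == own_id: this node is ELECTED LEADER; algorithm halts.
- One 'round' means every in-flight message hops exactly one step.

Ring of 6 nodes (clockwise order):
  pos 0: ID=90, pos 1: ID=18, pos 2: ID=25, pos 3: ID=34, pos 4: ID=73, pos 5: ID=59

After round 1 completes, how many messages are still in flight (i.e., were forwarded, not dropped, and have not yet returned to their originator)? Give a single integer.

Round 1: pos1(id18) recv 90: fwd; pos2(id25) recv 18: drop; pos3(id34) recv 25: drop; pos4(id73) recv 34: drop; pos5(id59) recv 73: fwd; pos0(id90) recv 59: drop
After round 1: 2 messages still in flight

Answer: 2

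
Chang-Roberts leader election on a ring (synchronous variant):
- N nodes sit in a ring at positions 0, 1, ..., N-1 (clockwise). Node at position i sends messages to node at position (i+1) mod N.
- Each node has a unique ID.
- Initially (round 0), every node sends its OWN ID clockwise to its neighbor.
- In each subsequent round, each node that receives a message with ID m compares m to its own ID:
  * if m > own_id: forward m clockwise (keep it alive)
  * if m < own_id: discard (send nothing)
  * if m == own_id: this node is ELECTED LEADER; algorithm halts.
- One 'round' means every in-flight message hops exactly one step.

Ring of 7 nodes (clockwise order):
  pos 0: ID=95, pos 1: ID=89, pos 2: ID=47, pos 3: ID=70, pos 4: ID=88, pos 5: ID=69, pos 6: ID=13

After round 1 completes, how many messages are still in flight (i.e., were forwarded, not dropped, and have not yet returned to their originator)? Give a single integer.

Round 1: pos1(id89) recv 95: fwd; pos2(id47) recv 89: fwd; pos3(id70) recv 47: drop; pos4(id88) recv 70: drop; pos5(id69) recv 88: fwd; pos6(id13) recv 69: fwd; pos0(id95) recv 13: drop
After round 1: 4 messages still in flight

Answer: 4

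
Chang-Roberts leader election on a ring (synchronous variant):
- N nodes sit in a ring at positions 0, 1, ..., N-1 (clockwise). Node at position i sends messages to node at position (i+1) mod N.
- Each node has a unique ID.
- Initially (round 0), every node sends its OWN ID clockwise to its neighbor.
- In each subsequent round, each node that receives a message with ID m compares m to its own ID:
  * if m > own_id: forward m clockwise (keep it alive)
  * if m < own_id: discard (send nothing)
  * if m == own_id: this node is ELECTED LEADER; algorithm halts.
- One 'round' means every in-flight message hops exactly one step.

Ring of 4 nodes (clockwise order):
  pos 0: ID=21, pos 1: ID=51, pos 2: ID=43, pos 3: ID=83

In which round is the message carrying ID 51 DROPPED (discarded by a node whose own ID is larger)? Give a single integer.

Round 1: pos1(id51) recv 21: drop; pos2(id43) recv 51: fwd; pos3(id83) recv 43: drop; pos0(id21) recv 83: fwd
Round 2: pos3(id83) recv 51: drop; pos1(id51) recv 83: fwd
Round 3: pos2(id43) recv 83: fwd
Round 4: pos3(id83) recv 83: ELECTED
Message ID 51 originates at pos 1; dropped at pos 3 in round 2

Answer: 2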